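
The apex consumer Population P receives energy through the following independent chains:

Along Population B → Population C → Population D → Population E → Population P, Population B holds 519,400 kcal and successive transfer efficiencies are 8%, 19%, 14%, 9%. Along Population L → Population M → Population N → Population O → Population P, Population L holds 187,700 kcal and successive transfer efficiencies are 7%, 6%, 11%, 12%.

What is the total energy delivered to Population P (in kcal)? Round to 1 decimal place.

Via Population B: 519400 × 0.08 × 0.19 × 0.14 × 0.09 = 99.475488 kcal
Via Population L: 187700 × 0.07 × 0.06 × 0.11 × 0.12 = 10.406088 kcal
Total at Population P: 99.475488 + 10.406088 = 109.881576 kcal

109.9 kcal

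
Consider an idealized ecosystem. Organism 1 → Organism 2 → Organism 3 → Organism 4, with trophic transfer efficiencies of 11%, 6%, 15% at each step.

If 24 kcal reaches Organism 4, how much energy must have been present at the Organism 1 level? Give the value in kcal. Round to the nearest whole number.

Cumulative transfer efficiency: 0.11 × 0.06 × 0.15 = 0.00099
Organism 1 energy = 24 / 0.00099 = 24242 kcal

24242 kcal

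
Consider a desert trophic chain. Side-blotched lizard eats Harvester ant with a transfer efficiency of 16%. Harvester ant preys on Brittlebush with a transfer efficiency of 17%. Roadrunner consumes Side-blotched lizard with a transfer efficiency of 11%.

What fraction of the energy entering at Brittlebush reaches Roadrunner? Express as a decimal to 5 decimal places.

Product of link efficiencies: 0.17 × 0.16 × 0.11 = 0.002992

0.00299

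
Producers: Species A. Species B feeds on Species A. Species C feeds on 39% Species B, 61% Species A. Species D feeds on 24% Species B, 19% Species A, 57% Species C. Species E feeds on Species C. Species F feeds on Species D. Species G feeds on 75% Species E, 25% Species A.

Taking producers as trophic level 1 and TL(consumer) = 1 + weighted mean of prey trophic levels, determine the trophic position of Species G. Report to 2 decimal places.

Species B: 1 + 1 = 2
Species C: 1 + (0.39×2 + 0.61×1) = 2.39
Species D: 1 + (0.24×2 + 0.19×1 + 0.57×2.39) = 3.0323
Species E: 1 + 2.39 = 3.39
Species F: 1 + 3.0323 = 4.0323
Species G: 1 + (0.75×3.39 + 0.25×1) = 3.7925

3.79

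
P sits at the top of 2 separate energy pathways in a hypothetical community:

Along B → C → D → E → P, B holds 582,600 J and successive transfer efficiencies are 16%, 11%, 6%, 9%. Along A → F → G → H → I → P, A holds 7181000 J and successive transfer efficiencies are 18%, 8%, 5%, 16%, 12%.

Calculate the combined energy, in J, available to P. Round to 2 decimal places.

Via B: 582600 × 0.16 × 0.11 × 0.06 × 0.09 = 55.370304 J
Via A: 7181000 × 0.18 × 0.08 × 0.05 × 0.16 × 0.12 = 99.270144 J
Total at P: 55.370304 + 99.270144 = 154.640448 J

154.64 J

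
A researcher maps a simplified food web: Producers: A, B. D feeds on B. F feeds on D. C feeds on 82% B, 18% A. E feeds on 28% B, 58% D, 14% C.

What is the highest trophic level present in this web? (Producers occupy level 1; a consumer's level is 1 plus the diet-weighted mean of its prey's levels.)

3

C: 1 + (0.82×1 + 0.18×1) = 2
D: 1 + 1 = 2
E: 1 + (0.28×1 + 0.58×2 + 0.14×2) = 2.72
F: 1 + 2 = 3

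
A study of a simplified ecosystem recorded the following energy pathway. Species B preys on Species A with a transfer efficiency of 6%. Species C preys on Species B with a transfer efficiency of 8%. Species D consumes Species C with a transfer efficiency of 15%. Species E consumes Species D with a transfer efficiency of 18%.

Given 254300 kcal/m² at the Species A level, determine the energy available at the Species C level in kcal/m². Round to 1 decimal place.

1220.6 kcal/m²

Species B: 254300 × 0.06 = 15258 kcal/m²
Species C: 15258 × 0.08 = 1220.64 kcal/m²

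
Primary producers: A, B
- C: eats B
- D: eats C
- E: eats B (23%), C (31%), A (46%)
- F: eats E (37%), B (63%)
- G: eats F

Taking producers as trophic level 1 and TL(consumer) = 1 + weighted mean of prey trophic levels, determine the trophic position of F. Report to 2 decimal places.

C: 1 + 1 = 2
D: 1 + 2 = 3
E: 1 + (0.23×1 + 0.31×2 + 0.46×1) = 2.31
F: 1 + (0.37×2.31 + 0.63×1) = 2.4847
G: 1 + 2.4847 = 3.4847

2.48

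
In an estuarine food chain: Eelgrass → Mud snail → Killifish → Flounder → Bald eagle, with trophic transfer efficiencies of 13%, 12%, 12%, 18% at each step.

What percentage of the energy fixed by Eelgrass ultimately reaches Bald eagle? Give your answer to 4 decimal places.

Product of link efficiencies: 0.13 × 0.12 × 0.12 × 0.18 = 0.00033696
As a percentage: 0.00033696 × 100 = 0.0337%

0.0337%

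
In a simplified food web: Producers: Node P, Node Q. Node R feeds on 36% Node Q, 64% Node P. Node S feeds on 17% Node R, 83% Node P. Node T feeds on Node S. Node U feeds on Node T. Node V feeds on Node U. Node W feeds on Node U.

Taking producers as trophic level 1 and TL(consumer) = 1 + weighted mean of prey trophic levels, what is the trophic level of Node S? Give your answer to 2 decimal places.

2.17

Node R: 1 + (0.36×1 + 0.64×1) = 2
Node S: 1 + (0.17×2 + 0.83×1) = 2.17
Node T: 1 + 2.17 = 3.17
Node U: 1 + 3.17 = 4.17
Node V: 1 + 4.17 = 5.17
Node W: 1 + 4.17 = 5.17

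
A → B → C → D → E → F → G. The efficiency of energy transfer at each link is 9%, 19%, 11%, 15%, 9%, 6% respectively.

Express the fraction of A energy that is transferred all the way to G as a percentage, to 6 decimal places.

Product of link efficiencies: 0.09 × 0.19 × 0.11 × 0.15 × 0.09 × 0.06 = 0.00000152361
As a percentage: 0.00000152361 × 100 = 0.000152%

0.000152%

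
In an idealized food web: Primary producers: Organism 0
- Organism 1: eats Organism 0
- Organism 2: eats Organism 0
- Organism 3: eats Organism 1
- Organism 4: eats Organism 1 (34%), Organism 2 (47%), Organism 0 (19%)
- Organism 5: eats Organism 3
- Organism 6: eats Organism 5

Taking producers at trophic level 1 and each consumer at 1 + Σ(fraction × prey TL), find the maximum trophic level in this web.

Organism 1: 1 + 1 = 2
Organism 2: 1 + 1 = 2
Organism 3: 1 + 2 = 3
Organism 4: 1 + (0.34×2 + 0.47×2 + 0.19×1) = 2.81
Organism 5: 1 + 3 = 4
Organism 6: 1 + 4 = 5

5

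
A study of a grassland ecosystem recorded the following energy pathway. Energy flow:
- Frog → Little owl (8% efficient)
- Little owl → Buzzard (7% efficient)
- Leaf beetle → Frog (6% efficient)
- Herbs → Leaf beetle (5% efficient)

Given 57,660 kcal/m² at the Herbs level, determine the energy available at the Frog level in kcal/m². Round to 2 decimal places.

172.98 kcal/m²

Leaf beetle: 57660 × 0.05 = 2883 kcal/m²
Frog: 2883 × 0.06 = 172.98 kcal/m²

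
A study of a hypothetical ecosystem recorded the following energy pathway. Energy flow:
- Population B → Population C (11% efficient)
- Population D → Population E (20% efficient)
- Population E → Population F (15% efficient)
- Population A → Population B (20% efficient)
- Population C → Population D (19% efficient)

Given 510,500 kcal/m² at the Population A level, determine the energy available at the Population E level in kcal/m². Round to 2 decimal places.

Population B: 510500 × 0.2 = 102100 kcal/m²
Population C: 102100 × 0.11 = 11231 kcal/m²
Population D: 11231 × 0.19 = 2133.89 kcal/m²
Population E: 2133.89 × 0.2 = 426.778 kcal/m²

426.78 kcal/m²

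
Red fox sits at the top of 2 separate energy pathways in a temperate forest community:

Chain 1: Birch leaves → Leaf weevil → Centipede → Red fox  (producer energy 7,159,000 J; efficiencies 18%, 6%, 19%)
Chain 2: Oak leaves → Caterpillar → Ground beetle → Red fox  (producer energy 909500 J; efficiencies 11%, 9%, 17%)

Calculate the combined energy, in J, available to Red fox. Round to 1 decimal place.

Chain 1: 7159000 × 0.18 × 0.06 × 0.19 = 14690.268 J
Chain 2: 909500 × 0.11 × 0.09 × 0.17 = 1530.6885 J
Total at Red fox: 14690.268 + 1530.6885 = 16220.9565 J

16221.0 J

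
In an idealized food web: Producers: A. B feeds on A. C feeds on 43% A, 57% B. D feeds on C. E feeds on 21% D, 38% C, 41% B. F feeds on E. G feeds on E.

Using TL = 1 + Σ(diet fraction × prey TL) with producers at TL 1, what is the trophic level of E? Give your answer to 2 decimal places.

3.55

B: 1 + 1 = 2
C: 1 + (0.43×1 + 0.57×2) = 2.57
D: 1 + 2.57 = 3.57
E: 1 + (0.21×3.57 + 0.38×2.57 + 0.41×2) = 3.5463
F: 1 + 3.5463 = 4.5463
G: 1 + 3.5463 = 4.5463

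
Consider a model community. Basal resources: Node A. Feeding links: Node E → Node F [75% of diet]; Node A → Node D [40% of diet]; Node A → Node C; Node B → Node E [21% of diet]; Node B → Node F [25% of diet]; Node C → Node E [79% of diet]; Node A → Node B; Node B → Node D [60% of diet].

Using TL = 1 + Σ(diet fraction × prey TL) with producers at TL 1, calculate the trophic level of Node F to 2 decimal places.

3.75

Node B: 1 + 1 = 2
Node C: 1 + 1 = 2
Node D: 1 + (0.6×2 + 0.4×1) = 2.6
Node E: 1 + (0.21×2 + 0.79×2) = 3
Node F: 1 + (0.75×3 + 0.25×2) = 3.75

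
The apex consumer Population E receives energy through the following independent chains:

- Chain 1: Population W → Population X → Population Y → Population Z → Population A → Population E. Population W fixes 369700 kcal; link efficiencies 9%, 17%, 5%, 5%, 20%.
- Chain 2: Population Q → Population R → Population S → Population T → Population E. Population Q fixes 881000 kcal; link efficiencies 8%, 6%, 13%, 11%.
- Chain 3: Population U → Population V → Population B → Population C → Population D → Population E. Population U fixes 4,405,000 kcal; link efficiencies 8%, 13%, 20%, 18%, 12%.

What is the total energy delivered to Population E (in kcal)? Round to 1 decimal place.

261.2 kcal

Chain 1: 369700 × 0.09 × 0.17 × 0.05 × 0.05 × 0.2 = 2.828205 kcal
Chain 2: 881000 × 0.08 × 0.06 × 0.13 × 0.11 = 60.47184 kcal
Chain 3: 4405000 × 0.08 × 0.13 × 0.2 × 0.18 × 0.12 = 197.90784 kcal
Total at Population E: 2.828205 + 60.47184 + 197.90784 = 261.207885 kcal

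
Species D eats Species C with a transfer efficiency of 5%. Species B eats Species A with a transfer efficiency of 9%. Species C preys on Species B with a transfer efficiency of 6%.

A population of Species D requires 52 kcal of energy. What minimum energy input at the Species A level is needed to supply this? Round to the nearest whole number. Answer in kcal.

192593 kcal

Cumulative transfer efficiency: 0.09 × 0.06 × 0.05 = 0.00027
Species A energy = 52 / 0.00027 = 192593 kcal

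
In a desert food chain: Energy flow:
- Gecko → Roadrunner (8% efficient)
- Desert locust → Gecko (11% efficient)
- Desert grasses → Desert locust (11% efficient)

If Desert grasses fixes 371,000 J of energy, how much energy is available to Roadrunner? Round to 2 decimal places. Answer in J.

Desert locust: 371000 × 0.11 = 40810 J
Gecko: 40810 × 0.11 = 4489.1 J
Roadrunner: 4489.1 × 0.08 = 359.128 J

359.13 J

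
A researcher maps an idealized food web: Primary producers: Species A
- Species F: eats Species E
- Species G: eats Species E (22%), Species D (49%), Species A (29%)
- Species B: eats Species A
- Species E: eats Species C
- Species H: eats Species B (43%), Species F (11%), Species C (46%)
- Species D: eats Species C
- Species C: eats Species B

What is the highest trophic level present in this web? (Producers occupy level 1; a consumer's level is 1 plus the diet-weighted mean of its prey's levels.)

Species B: 1 + 1 = 2
Species C: 1 + 2 = 3
Species D: 1 + 3 = 4
Species E: 1 + 3 = 4
Species F: 1 + 4 = 5
Species G: 1 + (0.22×4 + 0.49×4 + 0.29×1) = 4.13
Species H: 1 + (0.43×2 + 0.11×5 + 0.46×3) = 3.79

5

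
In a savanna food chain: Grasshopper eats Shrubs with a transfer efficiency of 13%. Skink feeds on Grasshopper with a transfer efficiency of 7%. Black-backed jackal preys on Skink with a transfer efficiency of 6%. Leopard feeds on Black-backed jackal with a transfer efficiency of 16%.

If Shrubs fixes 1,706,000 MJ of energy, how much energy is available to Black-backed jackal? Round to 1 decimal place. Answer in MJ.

931.5 MJ

Grasshopper: 1706000 × 0.13 = 221780 MJ
Skink: 221780 × 0.07 = 15524.6 MJ
Black-backed jackal: 15524.6 × 0.06 = 931.476 MJ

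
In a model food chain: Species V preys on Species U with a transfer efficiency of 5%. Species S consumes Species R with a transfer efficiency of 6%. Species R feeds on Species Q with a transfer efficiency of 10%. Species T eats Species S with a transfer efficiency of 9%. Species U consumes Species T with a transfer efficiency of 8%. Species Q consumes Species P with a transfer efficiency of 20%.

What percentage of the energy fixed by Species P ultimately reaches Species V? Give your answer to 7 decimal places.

Product of link efficiencies: 0.2 × 0.1 × 0.06 × 0.09 × 0.08 × 0.05 = 0.000000432
As a percentage: 0.000000432 × 100 = 0.0000432%

0.0000432%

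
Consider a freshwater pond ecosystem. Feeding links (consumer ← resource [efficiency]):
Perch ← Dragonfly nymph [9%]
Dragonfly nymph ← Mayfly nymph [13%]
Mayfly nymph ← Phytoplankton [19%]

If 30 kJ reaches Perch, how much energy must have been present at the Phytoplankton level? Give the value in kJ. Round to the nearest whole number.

13495 kJ

Cumulative transfer efficiency: 0.19 × 0.13 × 0.09 = 0.002223
Phytoplankton energy = 30 / 0.002223 = 13495 kJ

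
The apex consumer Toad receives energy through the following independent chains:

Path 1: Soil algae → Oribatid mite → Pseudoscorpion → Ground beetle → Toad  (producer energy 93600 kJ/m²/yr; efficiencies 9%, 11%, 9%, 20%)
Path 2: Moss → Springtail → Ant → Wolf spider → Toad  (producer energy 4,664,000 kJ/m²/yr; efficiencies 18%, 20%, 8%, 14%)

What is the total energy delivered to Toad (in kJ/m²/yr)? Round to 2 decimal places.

Path 1: 93600 × 0.09 × 0.11 × 0.09 × 0.2 = 16.67952 kJ/m²/yr
Path 2: 4664000 × 0.18 × 0.2 × 0.08 × 0.14 = 1880.5248 kJ/m²/yr
Total at Toad: 16.67952 + 1880.5248 = 1897.20432 kJ/m²/yr

1897.20 kJ/m²/yr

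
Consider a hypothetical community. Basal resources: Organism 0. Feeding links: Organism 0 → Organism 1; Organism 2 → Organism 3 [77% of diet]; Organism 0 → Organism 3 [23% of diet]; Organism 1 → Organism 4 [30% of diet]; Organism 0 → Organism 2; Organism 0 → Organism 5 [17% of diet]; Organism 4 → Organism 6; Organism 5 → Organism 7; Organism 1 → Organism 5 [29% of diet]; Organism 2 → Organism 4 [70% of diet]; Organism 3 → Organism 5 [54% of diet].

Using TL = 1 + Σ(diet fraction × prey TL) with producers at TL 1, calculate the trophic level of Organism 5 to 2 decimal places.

3.25

Organism 1: 1 + 1 = 2
Organism 2: 1 + 1 = 2
Organism 3: 1 + (0.23×1 + 0.77×2) = 2.77
Organism 4: 1 + (0.7×2 + 0.3×2) = 3
Organism 5: 1 + (0.17×1 + 0.54×2.77 + 0.29×2) = 3.2458
Organism 6: 1 + 3 = 4
Organism 7: 1 + 3.2458 = 4.2458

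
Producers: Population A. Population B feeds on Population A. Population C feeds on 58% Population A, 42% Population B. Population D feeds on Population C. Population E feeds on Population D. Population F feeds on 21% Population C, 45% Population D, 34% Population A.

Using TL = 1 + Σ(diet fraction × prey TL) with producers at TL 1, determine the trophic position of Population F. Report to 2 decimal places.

Population B: 1 + 1 = 2
Population C: 1 + (0.58×1 + 0.42×2) = 2.42
Population D: 1 + 2.42 = 3.42
Population E: 1 + 3.42 = 4.42
Population F: 1 + (0.21×2.42 + 0.45×3.42 + 0.34×1) = 3.3872

3.39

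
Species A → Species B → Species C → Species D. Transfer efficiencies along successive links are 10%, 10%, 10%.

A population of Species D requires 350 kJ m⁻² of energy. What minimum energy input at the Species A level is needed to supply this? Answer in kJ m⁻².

350000 kJ m⁻²

Cumulative transfer efficiency: 0.1 × 0.1 × 0.1 = 0.001
Species A energy = 350 / 0.001 = 350000 kJ m⁻²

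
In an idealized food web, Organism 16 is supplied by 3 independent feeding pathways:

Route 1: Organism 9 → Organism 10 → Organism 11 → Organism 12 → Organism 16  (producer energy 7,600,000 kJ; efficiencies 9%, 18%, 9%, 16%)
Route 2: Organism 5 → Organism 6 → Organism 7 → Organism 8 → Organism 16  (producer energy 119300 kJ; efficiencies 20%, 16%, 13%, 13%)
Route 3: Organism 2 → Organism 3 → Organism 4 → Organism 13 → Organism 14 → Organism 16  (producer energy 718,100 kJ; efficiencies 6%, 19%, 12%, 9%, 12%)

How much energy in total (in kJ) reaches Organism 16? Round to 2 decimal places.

1848.05 kJ

Route 1: 7600000 × 0.09 × 0.18 × 0.09 × 0.16 = 1772.928 kJ
Route 2: 119300 × 0.2 × 0.16 × 0.13 × 0.13 = 64.51744 kJ
Route 3: 718100 × 0.06 × 0.19 × 0.12 × 0.09 × 0.12 = 10.60949664 kJ
Total at Organism 16: 1772.928 + 64.51744 + 10.60949664 = 1848.05493664 kJ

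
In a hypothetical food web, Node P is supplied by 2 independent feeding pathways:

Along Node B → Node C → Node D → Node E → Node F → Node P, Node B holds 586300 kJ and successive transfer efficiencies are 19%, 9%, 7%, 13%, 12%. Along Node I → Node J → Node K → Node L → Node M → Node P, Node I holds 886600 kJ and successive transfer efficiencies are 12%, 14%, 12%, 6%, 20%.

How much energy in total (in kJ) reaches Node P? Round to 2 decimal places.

Via Node B: 586300 × 0.19 × 0.09 × 0.07 × 0.13 × 0.12 = 10.94809716 kJ
Via Node I: 886600 × 0.12 × 0.14 × 0.12 × 0.06 × 0.2 = 21.4486272 kJ
Total at Node P: 10.94809716 + 21.4486272 = 32.39672436 kJ

32.40 kJ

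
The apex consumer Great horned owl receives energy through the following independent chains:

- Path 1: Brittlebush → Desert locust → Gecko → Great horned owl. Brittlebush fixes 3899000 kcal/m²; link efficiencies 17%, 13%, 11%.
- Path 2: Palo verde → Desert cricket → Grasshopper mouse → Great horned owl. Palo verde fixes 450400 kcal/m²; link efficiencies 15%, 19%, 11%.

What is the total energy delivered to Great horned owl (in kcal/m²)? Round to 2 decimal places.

Path 1: 3899000 × 0.17 × 0.13 × 0.11 = 9478.469 kcal/m²
Path 2: 450400 × 0.15 × 0.19 × 0.11 = 1412.004 kcal/m²
Total at Great horned owl: 9478.469 + 1412.004 = 10890.473 kcal/m²

10890.47 kcal/m²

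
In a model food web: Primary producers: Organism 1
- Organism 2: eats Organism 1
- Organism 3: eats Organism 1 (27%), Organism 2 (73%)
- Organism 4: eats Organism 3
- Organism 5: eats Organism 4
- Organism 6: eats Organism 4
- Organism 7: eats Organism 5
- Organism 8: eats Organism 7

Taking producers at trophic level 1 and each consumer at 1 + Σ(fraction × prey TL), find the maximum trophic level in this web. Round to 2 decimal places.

6.73

Organism 2: 1 + 1 = 2
Organism 3: 1 + (0.27×1 + 0.73×2) = 2.73
Organism 4: 1 + 2.73 = 3.73
Organism 5: 1 + 3.73 = 4.73
Organism 6: 1 + 3.73 = 4.73
Organism 7: 1 + 4.73 = 5.73
Organism 8: 1 + 5.73 = 6.73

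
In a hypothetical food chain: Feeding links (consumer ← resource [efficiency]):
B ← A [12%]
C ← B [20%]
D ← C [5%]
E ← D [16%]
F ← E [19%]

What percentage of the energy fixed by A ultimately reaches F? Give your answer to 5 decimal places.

Product of link efficiencies: 0.12 × 0.2 × 0.05 × 0.16 × 0.19 = 0.00003648
As a percentage: 0.00003648 × 100 = 0.00365%

0.00365%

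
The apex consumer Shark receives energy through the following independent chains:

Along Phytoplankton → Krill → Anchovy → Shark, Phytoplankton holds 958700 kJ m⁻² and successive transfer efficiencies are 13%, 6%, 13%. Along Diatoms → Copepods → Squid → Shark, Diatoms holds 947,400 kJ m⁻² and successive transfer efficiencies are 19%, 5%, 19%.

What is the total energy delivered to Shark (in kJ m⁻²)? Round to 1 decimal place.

Via Phytoplankton: 958700 × 0.13 × 0.06 × 0.13 = 972.1218 kJ m⁻²
Via Diatoms: 947400 × 0.19 × 0.05 × 0.19 = 1710.057 kJ m⁻²
Total at Shark: 972.1218 + 1710.057 = 2682.1788 kJ m⁻²

2682.2 kJ m⁻²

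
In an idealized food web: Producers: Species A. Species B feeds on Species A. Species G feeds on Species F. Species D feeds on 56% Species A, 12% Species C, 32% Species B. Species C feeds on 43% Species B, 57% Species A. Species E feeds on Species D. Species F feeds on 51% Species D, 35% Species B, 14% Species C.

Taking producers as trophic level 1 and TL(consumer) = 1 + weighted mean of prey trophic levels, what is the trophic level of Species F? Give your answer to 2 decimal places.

Species B: 1 + 1 = 2
Species C: 1 + (0.43×2 + 0.57×1) = 2.43
Species D: 1 + (0.56×1 + 0.12×2.43 + 0.32×2) = 2.4916
Species E: 1 + 2.4916 = 3.4916
Species F: 1 + (0.51×2.4916 + 0.35×2 + 0.14×2.43) = 3.310916
Species G: 1 + 3.310916 = 4.310916

3.31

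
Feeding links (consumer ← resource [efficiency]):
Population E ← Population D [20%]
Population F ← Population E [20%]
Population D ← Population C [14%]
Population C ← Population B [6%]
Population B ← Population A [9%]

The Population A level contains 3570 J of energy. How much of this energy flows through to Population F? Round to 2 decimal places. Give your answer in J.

Population B: 3570 × 0.09 = 321.3 J
Population C: 321.3 × 0.06 = 19.278 J
Population D: 19.278 × 0.14 = 2.69892 J
Population E: 2.69892 × 0.2 = 0.539784 J
Population F: 0.539784 × 0.2 = 0.1079568 J

0.11 J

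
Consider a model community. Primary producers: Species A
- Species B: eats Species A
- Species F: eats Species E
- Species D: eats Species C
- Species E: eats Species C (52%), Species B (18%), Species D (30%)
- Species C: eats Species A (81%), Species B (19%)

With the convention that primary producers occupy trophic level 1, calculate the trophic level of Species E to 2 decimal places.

3.46

Species B: 1 + 1 = 2
Species C: 1 + (0.81×1 + 0.19×2) = 2.19
Species D: 1 + 2.19 = 3.19
Species E: 1 + (0.52×2.19 + 0.18×2 + 0.3×3.19) = 3.4558
Species F: 1 + 3.4558 = 4.4558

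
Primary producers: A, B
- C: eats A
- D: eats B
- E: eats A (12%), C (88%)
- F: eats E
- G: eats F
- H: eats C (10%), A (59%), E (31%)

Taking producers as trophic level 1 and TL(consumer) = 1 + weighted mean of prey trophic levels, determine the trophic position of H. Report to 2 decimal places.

C: 1 + 1 = 2
D: 1 + 1 = 2
E: 1 + (0.12×1 + 0.88×2) = 2.88
F: 1 + 2.88 = 3.88
G: 1 + 3.88 = 4.88
H: 1 + (0.1×2 + 0.59×1 + 0.31×2.88) = 2.6828

2.68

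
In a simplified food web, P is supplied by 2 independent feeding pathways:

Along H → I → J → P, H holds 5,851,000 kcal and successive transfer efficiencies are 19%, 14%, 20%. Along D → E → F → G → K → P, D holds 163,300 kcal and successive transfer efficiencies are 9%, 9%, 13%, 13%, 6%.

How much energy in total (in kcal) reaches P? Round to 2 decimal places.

Via H: 5851000 × 0.19 × 0.14 × 0.2 = 31127.32 kcal
Via D: 163300 × 0.09 × 0.09 × 0.13 × 0.13 × 0.06 = 1.34124822 kcal
Total at P: 31127.32 + 1.34124822 = 31128.66124822 kcal

31128.66 kcal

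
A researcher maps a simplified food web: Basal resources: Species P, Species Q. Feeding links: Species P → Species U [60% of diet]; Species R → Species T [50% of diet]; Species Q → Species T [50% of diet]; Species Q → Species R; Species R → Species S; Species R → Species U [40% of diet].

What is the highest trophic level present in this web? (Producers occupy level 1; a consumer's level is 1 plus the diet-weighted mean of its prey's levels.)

Species R: 1 + 1 = 2
Species S: 1 + 2 = 3
Species T: 1 + (0.5×1 + 0.5×2) = 2.5
Species U: 1 + (0.4×2 + 0.6×1) = 2.4

3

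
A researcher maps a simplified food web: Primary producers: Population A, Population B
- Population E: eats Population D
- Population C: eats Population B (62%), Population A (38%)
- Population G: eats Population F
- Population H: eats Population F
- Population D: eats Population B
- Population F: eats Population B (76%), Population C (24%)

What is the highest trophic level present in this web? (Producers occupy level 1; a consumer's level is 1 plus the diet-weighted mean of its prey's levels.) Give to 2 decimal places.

Population C: 1 + (0.62×1 + 0.38×1) = 2
Population D: 1 + 1 = 2
Population E: 1 + 2 = 3
Population F: 1 + (0.76×1 + 0.24×2) = 2.24
Population G: 1 + 2.24 = 3.24
Population H: 1 + 2.24 = 3.24

3.24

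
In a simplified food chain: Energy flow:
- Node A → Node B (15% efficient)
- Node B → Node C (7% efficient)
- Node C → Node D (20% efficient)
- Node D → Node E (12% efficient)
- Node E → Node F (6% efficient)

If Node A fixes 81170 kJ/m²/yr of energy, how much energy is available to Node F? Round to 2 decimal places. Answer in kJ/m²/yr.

1.23 kJ/m²/yr

Node B: 81170 × 0.15 = 12175.5 kJ/m²/yr
Node C: 12175.5 × 0.07 = 852.285 kJ/m²/yr
Node D: 852.285 × 0.2 = 170.457 kJ/m²/yr
Node E: 170.457 × 0.12 = 20.45484 kJ/m²/yr
Node F: 20.45484 × 0.06 = 1.2272904 kJ/m²/yr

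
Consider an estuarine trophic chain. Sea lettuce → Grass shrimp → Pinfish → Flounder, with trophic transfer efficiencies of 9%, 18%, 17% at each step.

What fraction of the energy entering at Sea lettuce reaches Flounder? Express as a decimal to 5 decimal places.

0.00275

Product of link efficiencies: 0.09 × 0.18 × 0.17 = 0.002754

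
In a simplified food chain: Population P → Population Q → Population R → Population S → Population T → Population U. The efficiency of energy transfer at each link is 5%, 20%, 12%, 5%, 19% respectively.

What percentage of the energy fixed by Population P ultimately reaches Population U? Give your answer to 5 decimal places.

0.00114%

Product of link efficiencies: 0.05 × 0.2 × 0.12 × 0.05 × 0.19 = 0.0000114
As a percentage: 0.0000114 × 100 = 0.00114%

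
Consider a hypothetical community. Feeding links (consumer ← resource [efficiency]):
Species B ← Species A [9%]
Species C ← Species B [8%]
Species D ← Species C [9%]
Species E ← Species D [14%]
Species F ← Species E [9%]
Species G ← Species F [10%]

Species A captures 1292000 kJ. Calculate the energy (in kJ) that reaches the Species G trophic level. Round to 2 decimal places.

1.05 kJ

Species B: 1292000 × 0.09 = 116280 kJ
Species C: 116280 × 0.08 = 9302.4 kJ
Species D: 9302.4 × 0.09 = 837.216 kJ
Species E: 837.216 × 0.14 = 117.21024 kJ
Species F: 117.21024 × 0.09 = 10.5489216 kJ
Species G: 10.5489216 × 0.1 = 1.05489216 kJ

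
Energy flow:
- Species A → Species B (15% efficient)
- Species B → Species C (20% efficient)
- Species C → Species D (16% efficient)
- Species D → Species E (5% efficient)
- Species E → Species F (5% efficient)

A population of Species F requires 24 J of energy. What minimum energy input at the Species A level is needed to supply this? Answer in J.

2000000 J

Cumulative transfer efficiency: 0.15 × 0.2 × 0.16 × 0.05 × 0.05 = 0.000012
Species A energy = 24 / 0.000012 = 2000000 J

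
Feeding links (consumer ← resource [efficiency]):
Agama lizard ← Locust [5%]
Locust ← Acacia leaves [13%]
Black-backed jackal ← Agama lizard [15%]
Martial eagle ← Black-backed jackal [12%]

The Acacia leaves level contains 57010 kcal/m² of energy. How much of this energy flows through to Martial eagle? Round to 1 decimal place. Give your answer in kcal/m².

Locust: 57010 × 0.13 = 7411.3 kcal/m²
Agama lizard: 7411.3 × 0.05 = 370.565 kcal/m²
Black-backed jackal: 370.565 × 0.15 = 55.58475 kcal/m²
Martial eagle: 55.58475 × 0.12 = 6.67017 kcal/m²

6.7 kcal/m²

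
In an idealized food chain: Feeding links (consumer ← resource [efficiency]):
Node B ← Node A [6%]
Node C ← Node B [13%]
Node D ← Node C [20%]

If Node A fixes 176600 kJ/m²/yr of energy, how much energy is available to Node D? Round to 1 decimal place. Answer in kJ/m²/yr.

275.5 kJ/m²/yr

Node B: 176600 × 0.06 = 10596 kJ/m²/yr
Node C: 10596 × 0.13 = 1377.48 kJ/m²/yr
Node D: 1377.48 × 0.2 = 275.496 kJ/m²/yr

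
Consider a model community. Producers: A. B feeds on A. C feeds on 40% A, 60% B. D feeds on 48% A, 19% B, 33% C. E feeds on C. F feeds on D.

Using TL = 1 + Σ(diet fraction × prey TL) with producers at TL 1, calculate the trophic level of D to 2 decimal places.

B: 1 + 1 = 2
C: 1 + (0.4×1 + 0.6×2) = 2.6
D: 1 + (0.48×1 + 0.19×2 + 0.33×2.6) = 2.718
E: 1 + 2.6 = 3.6
F: 1 + 2.718 = 3.718

2.72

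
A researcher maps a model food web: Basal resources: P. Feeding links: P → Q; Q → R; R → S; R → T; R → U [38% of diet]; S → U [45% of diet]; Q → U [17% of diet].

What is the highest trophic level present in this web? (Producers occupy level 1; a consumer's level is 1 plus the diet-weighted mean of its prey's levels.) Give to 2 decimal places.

Q: 1 + 1 = 2
R: 1 + 2 = 3
S: 1 + 3 = 4
T: 1 + 3 = 4
U: 1 + (0.38×3 + 0.45×4 + 0.17×2) = 4.28

4.28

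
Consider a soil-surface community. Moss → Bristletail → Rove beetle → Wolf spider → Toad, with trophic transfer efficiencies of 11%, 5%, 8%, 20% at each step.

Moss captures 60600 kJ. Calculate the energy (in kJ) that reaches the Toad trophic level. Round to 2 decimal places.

5.33 kJ

Bristletail: 60600 × 0.11 = 6666 kJ
Rove beetle: 6666 × 0.05 = 333.3 kJ
Wolf spider: 333.3 × 0.08 = 26.664 kJ
Toad: 26.664 × 0.2 = 5.3328 kJ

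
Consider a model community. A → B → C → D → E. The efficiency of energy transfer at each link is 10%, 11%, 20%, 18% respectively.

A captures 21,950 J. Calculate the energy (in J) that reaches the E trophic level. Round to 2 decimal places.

8.69 J

B: 21950 × 0.1 = 2195 J
C: 2195 × 0.11 = 241.45 J
D: 241.45 × 0.2 = 48.29 J
E: 48.29 × 0.18 = 8.6922 J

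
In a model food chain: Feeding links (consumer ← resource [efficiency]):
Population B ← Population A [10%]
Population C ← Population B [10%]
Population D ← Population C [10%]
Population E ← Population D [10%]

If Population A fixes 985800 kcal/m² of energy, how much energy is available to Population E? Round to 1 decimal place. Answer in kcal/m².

Population B: 985800 × 0.1 = 98580 kcal/m²
Population C: 98580 × 0.1 = 9858 kcal/m²
Population D: 9858 × 0.1 = 985.8 kcal/m²
Population E: 985.8 × 0.1 = 98.58 kcal/m²

98.6 kcal/m²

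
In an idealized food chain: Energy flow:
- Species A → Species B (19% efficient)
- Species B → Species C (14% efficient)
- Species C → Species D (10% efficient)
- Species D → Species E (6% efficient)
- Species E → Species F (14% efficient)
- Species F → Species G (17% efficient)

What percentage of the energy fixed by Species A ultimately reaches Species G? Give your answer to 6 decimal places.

0.000380%

Product of link efficiencies: 0.19 × 0.14 × 0.1 × 0.06 × 0.14 × 0.17 = 0.00000379848
As a percentage: 0.00000379848 × 100 = 0.000380%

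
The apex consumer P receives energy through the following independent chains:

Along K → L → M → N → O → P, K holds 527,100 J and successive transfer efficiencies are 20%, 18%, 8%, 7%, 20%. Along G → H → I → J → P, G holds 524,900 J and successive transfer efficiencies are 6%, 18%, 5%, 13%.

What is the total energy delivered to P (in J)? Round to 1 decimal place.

58.1 J

Via K: 527100 × 0.2 × 0.18 × 0.08 × 0.07 × 0.2 = 21.252672 J
Via G: 524900 × 0.06 × 0.18 × 0.05 × 0.13 = 36.84798 J
Total at P: 21.252672 + 36.84798 = 58.100652 J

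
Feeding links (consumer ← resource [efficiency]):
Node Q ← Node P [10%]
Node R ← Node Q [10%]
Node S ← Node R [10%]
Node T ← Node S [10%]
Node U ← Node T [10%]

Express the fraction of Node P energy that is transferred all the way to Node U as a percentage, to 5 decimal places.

0.00100%

Product of link efficiencies: 0.1 × 0.1 × 0.1 × 0.1 × 0.1 = 0.00001
As a percentage: 0.00001 × 100 = 0.00100%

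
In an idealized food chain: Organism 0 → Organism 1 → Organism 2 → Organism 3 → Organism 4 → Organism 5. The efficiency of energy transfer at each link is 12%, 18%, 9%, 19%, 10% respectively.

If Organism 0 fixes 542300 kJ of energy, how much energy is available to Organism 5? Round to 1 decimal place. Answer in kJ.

Organism 1: 542300 × 0.12 = 65076 kJ
Organism 2: 65076 × 0.18 = 11713.68 kJ
Organism 3: 11713.68 × 0.09 = 1054.2312 kJ
Organism 4: 1054.2312 × 0.19 = 200.303928 kJ
Organism 5: 200.303928 × 0.1 = 20.0303928 kJ

20.0 kJ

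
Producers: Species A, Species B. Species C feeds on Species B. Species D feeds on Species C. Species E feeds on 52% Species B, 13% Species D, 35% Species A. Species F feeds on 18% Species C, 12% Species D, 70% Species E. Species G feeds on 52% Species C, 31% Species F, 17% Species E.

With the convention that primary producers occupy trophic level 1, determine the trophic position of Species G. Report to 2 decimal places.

3.45

Species C: 1 + 1 = 2
Species D: 1 + 2 = 3
Species E: 1 + (0.52×1 + 0.13×3 + 0.35×1) = 2.26
Species F: 1 + (0.18×2 + 0.12×3 + 0.7×2.26) = 3.302
Species G: 1 + (0.52×2 + 0.31×3.302 + 0.17×2.26) = 3.44782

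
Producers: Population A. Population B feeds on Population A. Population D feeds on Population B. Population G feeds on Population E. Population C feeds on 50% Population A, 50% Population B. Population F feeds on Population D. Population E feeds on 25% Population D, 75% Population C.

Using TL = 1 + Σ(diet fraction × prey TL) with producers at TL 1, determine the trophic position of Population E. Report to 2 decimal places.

3.63

Population B: 1 + 1 = 2
Population C: 1 + (0.5×1 + 0.5×2) = 2.5
Population D: 1 + 2 = 3
Population E: 1 + (0.25×3 + 0.75×2.5) = 3.625
Population F: 1 + 3 = 4
Population G: 1 + 3.625 = 4.625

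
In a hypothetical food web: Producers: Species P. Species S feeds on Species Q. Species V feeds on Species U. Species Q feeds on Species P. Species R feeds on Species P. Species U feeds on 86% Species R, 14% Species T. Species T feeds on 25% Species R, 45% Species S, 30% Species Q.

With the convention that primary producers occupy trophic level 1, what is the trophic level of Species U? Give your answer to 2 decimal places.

Species Q: 1 + 1 = 2
Species R: 1 + 1 = 2
Species S: 1 + 2 = 3
Species T: 1 + (0.25×2 + 0.45×3 + 0.3×2) = 3.45
Species U: 1 + (0.86×2 + 0.14×3.45) = 3.203
Species V: 1 + 3.203 = 4.203

3.20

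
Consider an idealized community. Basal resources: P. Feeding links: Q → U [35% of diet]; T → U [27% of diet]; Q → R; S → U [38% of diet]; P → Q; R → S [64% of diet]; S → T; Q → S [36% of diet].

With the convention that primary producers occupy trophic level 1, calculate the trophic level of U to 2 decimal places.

Q: 1 + 1 = 2
R: 1 + 2 = 3
S: 1 + (0.36×2 + 0.64×3) = 3.64
T: 1 + 3.64 = 4.64
U: 1 + (0.35×2 + 0.27×4.64 + 0.38×3.64) = 4.336

4.34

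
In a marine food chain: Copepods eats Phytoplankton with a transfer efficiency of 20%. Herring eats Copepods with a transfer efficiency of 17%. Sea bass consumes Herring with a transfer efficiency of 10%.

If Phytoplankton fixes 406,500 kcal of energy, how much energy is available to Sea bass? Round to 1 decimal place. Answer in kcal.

1382.1 kcal

Copepods: 406500 × 0.2 = 81300 kcal
Herring: 81300 × 0.17 = 13821 kcal
Sea bass: 13821 × 0.1 = 1382.1 kcal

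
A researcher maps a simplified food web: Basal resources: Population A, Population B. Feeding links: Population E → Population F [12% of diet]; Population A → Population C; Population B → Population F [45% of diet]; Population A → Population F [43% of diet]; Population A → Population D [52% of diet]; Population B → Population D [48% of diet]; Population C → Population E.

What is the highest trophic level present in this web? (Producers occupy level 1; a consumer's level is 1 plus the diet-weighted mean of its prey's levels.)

3

Population C: 1 + 1 = 2
Population D: 1 + (0.48×1 + 0.52×1) = 2
Population E: 1 + 2 = 3
Population F: 1 + (0.45×1 + 0.43×1 + 0.12×3) = 2.24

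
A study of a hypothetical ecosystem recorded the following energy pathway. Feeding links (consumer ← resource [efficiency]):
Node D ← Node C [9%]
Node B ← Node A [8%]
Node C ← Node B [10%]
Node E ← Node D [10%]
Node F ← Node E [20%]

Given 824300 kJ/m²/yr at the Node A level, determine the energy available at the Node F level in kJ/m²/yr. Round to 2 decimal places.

Node B: 824300 × 0.08 = 65944 kJ/m²/yr
Node C: 65944 × 0.1 = 6594.4 kJ/m²/yr
Node D: 6594.4 × 0.09 = 593.496 kJ/m²/yr
Node E: 593.496 × 0.1 = 59.3496 kJ/m²/yr
Node F: 59.3496 × 0.2 = 11.86992 kJ/m²/yr

11.87 kJ/m²/yr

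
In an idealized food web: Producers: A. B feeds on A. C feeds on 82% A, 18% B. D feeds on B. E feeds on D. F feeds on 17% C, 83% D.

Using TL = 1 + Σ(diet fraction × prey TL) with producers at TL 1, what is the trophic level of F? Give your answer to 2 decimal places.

B: 1 + 1 = 2
C: 1 + (0.82×1 + 0.18×2) = 2.18
D: 1 + 2 = 3
E: 1 + 3 = 4
F: 1 + (0.17×2.18 + 0.83×3) = 3.8606

3.86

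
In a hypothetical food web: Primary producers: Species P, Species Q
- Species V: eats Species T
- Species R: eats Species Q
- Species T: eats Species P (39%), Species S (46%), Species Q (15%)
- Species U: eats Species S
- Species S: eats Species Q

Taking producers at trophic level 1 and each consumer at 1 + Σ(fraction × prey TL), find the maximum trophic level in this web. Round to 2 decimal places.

3.46

Species R: 1 + 1 = 2
Species S: 1 + 1 = 2
Species T: 1 + (0.39×1 + 0.46×2 + 0.15×1) = 2.46
Species U: 1 + 2 = 3
Species V: 1 + 2.46 = 3.46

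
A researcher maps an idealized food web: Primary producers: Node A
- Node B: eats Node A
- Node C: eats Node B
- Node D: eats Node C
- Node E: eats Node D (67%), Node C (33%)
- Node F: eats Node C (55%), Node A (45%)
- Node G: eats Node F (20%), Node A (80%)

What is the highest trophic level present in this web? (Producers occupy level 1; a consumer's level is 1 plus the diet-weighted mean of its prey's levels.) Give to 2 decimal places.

Node B: 1 + 1 = 2
Node C: 1 + 2 = 3
Node D: 1 + 3 = 4
Node E: 1 + (0.67×4 + 0.33×3) = 4.67
Node F: 1 + (0.55×3 + 0.45×1) = 3.1
Node G: 1 + (0.2×3.1 + 0.8×1) = 2.42

4.67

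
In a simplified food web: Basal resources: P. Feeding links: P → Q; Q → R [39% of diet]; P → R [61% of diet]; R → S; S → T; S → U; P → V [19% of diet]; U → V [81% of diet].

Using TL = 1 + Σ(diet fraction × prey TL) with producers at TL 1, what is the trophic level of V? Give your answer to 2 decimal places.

4.75

Q: 1 + 1 = 2
R: 1 + (0.39×2 + 0.61×1) = 2.39
S: 1 + 2.39 = 3.39
T: 1 + 3.39 = 4.39
U: 1 + 3.39 = 4.39
V: 1 + (0.19×1 + 0.81×4.39) = 4.7459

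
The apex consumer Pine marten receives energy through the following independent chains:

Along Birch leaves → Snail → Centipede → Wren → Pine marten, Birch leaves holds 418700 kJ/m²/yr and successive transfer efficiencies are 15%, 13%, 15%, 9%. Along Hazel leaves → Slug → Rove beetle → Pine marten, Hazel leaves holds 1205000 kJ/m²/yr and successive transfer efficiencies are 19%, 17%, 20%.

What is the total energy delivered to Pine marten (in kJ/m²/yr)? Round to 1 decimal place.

Via Birch leaves: 418700 × 0.15 × 0.13 × 0.15 × 0.09 = 110.222775 kJ/m²/yr
Via Hazel leaves: 1205000 × 0.19 × 0.17 × 0.2 = 7784.3 kJ/m²/yr
Total at Pine marten: 110.222775 + 7784.3 = 7894.522775 kJ/m²/yr

7894.5 kJ/m²/yr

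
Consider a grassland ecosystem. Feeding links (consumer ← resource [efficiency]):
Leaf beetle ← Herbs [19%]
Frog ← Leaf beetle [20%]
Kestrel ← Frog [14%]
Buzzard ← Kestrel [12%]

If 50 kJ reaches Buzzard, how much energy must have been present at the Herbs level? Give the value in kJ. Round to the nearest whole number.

78321 kJ

Cumulative transfer efficiency: 0.19 × 0.2 × 0.14 × 0.12 = 0.0006384
Herbs energy = 50 / 0.0006384 = 78321 kJ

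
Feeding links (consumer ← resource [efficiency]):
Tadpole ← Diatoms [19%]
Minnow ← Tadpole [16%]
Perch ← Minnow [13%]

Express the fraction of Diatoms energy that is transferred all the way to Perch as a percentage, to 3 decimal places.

0.395%

Product of link efficiencies: 0.19 × 0.16 × 0.13 = 0.003952
As a percentage: 0.003952 × 100 = 0.395%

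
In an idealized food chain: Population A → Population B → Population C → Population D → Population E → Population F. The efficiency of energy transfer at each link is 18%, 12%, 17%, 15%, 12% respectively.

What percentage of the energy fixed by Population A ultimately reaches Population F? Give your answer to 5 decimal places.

0.00661%

Product of link efficiencies: 0.18 × 0.12 × 0.17 × 0.15 × 0.12 = 0.000066096
As a percentage: 0.000066096 × 100 = 0.00661%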